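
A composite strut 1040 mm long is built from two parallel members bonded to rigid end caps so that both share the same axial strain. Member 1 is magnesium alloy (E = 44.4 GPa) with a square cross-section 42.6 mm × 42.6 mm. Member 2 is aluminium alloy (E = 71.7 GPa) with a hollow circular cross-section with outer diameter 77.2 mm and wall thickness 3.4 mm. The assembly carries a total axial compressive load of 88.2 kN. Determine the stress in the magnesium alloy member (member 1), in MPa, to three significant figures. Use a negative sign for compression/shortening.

-28.6 MPa

A_1 = 1815 mm².
A_2 = 788.3 mm².
Equal strain + equilibrium ⇒ each member carries load in proportion to AE: A₁E₁ = 80580000 N, A₂E₂ = 56520000 N, ΣAE = 137100000 N.
σ₁ = P·E₁/ΣAE = -88200·44400/137100000 = -28.56 MPa.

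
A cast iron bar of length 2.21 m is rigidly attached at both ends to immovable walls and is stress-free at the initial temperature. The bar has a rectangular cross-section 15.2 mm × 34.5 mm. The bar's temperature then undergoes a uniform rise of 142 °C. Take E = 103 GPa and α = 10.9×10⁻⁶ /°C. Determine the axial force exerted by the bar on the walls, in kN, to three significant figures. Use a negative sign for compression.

-83.6 kN

Free thermal expansion αLΔT = 10.9e-6 · 2210 · 142 = 3.421 mm.
The walls impose strain ε = −(3.421)/2210 = -1.5478e-03; σ = Eε = 103000 · -1.5478e-03 = -159.4 MPa.
Wall reaction R = σ·A = -159.4·524.4 = -83600 N = -83.6 kN.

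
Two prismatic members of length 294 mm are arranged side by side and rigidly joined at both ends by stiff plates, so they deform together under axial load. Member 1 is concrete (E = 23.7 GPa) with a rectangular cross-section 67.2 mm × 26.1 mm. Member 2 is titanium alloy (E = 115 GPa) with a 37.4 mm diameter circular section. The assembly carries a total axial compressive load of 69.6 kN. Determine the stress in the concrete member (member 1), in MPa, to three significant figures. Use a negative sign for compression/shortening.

A_1 = 1754 mm².
A_2 = 1099 mm².
Equal strain + equilibrium ⇒ each member carries load in proportion to AE: A₁E₁ = 41570000 N, A₂E₂ = 126300000 N, ΣAE = 167900000 N.
σ₁ = P·E₁/ΣAE = -69600·23700/167900000 = -9.824 MPa.

-9.82 MPa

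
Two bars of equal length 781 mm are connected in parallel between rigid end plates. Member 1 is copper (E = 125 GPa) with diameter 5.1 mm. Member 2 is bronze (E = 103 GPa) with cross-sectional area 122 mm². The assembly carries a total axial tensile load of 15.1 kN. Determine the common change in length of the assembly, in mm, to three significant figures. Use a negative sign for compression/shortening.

A_1 = 20.43 mm².
Equal strain + equilibrium ⇒ each member carries load in proportion to AE: A₁E₁ = 2554000 N, A₂E₂ = 12570000 N, ΣAE = 15120000 N.
δ = PL/ΣAE = 15100·781/15120000 = 0.78 mm.

0.780 mm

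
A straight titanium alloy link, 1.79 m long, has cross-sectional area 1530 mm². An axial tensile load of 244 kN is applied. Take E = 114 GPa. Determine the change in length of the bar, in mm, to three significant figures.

2.50 mm

δ_mech = NL/(AE) = 244000·1790/(1530·114000) = 2.504 mm.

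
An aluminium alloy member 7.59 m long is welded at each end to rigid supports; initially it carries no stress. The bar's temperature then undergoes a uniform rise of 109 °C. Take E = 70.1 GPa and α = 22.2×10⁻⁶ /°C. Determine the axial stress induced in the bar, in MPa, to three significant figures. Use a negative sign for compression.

Free thermal expansion αLΔT = 22.2e-6 · 7590 · 109 = 18.37 mm.
The walls impose strain ε = −(18.37)/7590 = -2.4198e-03; σ = Eε = 70100 · -2.4198e-03 = -169.6 MPa.

-170 MPa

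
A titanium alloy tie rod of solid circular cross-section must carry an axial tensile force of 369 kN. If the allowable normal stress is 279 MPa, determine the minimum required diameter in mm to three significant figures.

Required area A ≥ P/σ_allow = 369000/279 = 1323 mm².
For a solid circular section, d ≥ √(4A/π) = 41.04 mm.

41.0 mm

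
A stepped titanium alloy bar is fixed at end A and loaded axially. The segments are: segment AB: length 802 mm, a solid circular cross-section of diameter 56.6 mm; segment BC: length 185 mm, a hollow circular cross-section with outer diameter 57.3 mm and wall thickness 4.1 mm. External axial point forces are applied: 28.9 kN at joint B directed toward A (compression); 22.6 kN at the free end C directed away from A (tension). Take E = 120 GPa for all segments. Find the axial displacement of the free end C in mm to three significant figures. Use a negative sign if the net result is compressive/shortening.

0.0341 mm

Internal axial forces (sectioning from the free end, tension +): N_BC = 22.6 kN, N_AB = -6.3 kN.
A_AB = 2516 mm².
A_BC = 685.2 mm².
δ_AB = -6300·802/(2516·120000) = -0.01673 mm
δ_BC = 22600·185/(685.2·120000) = 0.05085 mm
δ = Σδ_i = 0.03411 mm.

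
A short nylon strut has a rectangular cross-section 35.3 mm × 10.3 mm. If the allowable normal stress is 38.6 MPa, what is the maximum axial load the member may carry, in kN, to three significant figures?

14.0 kN

A = 363.6 mm².
P_max = σ_allow · A = 38.6 · 363.6 = 14030 N = 14.03 kN.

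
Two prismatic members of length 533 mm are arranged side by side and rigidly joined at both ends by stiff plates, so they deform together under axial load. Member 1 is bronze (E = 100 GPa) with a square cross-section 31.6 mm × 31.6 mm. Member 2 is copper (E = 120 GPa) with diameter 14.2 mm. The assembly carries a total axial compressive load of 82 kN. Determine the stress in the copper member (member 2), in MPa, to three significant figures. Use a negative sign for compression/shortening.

A_1 = 998.6 mm².
A_2 = 158.4 mm².
Equal strain + equilibrium ⇒ each member carries load in proportion to AE: A₁E₁ = 99860000 N, A₂E₂ = 19000000 N, ΣAE = 118900000 N.
σ₂ = P·E₂/ΣAE = -82000·120000/118900000 = -82.79 MPa.

-82.8 MPa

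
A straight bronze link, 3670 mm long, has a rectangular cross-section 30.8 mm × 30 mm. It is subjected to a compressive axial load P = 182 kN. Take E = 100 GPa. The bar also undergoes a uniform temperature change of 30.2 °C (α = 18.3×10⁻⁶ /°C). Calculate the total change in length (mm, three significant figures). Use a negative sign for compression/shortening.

A = 924 mm².
δ_mech = NL/(AE) = -182000·3670/(924·100000) = -7.229 mm.
δ_thermal = αLΔT = 18.3e-6·3670·30.2 = 2.028 mm.
δ = δ_mech + δ_thermal = -5.201 mm.

-5.20 mm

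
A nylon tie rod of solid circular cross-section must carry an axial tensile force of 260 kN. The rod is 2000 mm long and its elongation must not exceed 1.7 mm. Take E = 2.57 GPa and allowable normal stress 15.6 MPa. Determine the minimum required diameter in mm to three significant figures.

389 mm

Required area A ≥ P/σ_allow = 260000/15.6 = 16670 mm².
For a solid circular section, d ≥ √(4A/π) = 145.7 mm.
Elongation limit: A ≥ PL/(Eδ_allow) = 260000·2000/(2570·1.7) = 119000 mm² ⇒ d ≥ 389.3 mm.
The elongation limit governs.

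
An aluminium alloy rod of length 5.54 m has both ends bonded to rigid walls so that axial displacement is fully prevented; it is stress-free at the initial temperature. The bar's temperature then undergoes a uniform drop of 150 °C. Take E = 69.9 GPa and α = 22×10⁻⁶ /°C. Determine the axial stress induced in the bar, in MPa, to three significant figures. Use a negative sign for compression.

Free thermal expansion αLΔT = 22e-6 · 5540 · -150 = -18.28 mm.
The walls impose strain ε = −(-18.28)/5540 = 3.3000e-03; σ = Eε = 69900 · 3.3000e-03 = 230.7 MPa.

231 MPa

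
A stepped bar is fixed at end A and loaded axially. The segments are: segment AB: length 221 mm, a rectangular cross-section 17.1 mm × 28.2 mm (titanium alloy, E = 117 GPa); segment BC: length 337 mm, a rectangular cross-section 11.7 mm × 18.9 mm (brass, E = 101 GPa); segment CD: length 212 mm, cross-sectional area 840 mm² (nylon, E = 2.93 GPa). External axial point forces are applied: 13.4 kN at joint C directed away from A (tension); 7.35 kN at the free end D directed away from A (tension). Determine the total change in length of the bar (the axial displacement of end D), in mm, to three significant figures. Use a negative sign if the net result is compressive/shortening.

Internal axial forces (sectioning from the free end, tension +): N_CD = 7.35 kN, N_BC = 20.75 kN, N_AB = 20.75 kN.
A_AB = 482.2 mm².
A_BC = 221.1 mm².
δ_AB = 20750·221/(482.2·117000) = 0.08128 mm
δ_BC = 20750·337/(221.1·101000) = 0.3131 mm
δ_CD = 7350·212/(840·2930) = 0.6331 mm
δ = Σδ_i = 1.027 mm.

1.03 mm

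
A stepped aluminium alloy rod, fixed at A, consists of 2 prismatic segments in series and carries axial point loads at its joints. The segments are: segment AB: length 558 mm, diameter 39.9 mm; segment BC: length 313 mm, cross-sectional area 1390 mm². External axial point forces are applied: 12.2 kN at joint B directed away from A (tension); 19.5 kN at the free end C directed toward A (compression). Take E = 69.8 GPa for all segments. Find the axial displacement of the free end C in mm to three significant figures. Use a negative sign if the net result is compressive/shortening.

-0.110 mm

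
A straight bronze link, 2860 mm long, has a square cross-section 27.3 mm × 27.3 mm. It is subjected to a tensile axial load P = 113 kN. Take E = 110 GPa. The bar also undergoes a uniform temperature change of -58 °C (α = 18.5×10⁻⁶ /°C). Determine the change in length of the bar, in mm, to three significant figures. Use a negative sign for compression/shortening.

A = 745.3 mm².
δ_mech = NL/(AE) = 113000·2860/(745.3·110000) = 3.942 mm.
δ_thermal = αLΔT = 18.5e-6·2860·-58 = -3.069 mm.
δ = δ_mech + δ_thermal = 0.8733 mm.

0.873 mm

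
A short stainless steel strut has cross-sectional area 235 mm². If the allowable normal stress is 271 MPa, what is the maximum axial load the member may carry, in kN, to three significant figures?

P_max = σ_allow · A = 271 · 235 = 63680 N = 63.69 kN.

63.7 kN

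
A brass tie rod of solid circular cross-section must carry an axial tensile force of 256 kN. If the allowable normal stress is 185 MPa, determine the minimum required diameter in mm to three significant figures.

42.0 mm

Required area A ≥ P/σ_allow = 256000/185 = 1384 mm².
For a solid circular section, d ≥ √(4A/π) = 41.97 mm.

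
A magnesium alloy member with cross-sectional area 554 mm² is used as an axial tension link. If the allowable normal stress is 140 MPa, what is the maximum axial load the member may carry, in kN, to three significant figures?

77.6 kN

P_max = σ_allow · A = 140 · 554 = 77560 N = 77.56 kN.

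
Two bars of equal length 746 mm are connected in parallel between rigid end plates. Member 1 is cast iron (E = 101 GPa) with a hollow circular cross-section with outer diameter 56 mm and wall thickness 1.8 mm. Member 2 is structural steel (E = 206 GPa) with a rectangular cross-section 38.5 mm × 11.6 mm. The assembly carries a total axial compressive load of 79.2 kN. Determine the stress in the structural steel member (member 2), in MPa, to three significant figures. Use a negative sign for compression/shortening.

-133 MPa

A_1 = 306.5 mm².
A_2 = 446.6 mm².
Equal strain + equilibrium ⇒ each member carries load in proportion to AE: A₁E₁ = 30960000 N, A₂E₂ = 92000000 N, ΣAE = 123000000 N.
σ₂ = P·E₂/ΣAE = -79200·206000/123000000 = -132.7 MPa.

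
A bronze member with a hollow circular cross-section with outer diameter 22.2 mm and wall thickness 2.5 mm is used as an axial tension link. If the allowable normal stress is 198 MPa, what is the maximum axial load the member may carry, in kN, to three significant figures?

A = 154.7 mm².
P_max = σ_allow · A = 198 · 154.7 = 30640 N = 30.64 kN.

30.6 kN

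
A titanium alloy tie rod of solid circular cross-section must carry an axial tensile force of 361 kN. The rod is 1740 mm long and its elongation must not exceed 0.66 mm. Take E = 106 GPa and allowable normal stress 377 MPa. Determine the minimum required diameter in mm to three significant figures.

107 mm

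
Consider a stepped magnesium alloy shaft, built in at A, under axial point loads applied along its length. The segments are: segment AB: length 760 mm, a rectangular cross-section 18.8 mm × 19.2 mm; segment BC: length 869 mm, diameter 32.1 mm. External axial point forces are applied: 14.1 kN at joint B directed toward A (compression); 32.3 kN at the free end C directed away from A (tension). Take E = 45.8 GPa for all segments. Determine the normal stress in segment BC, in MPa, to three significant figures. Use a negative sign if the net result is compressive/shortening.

39.9 MPa

Internal axial forces (sectioning from the free end, tension +): N_BC = 32.3 kN, N_AB = 18.2 kN.
A_BC = 809.3 mm².
σ_BC = N_BC/A_BC = 32300/809.3 = 39.91 MPa.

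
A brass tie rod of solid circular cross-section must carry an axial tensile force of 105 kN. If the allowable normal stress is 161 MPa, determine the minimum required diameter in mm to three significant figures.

Required area A ≥ P/σ_allow = 105000/161 = 652.2 mm².
For a solid circular section, d ≥ √(4A/π) = 28.82 mm.

28.8 mm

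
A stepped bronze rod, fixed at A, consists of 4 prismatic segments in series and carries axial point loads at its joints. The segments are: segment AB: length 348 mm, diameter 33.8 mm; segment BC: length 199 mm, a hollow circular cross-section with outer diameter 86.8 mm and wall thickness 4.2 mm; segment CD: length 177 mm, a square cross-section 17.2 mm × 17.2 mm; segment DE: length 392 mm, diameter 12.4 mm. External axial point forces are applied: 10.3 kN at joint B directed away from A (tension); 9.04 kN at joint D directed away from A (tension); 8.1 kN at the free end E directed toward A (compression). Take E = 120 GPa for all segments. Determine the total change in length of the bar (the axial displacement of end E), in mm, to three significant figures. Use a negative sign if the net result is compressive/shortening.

Internal axial forces (sectioning from the free end, tension +): N_DE = -8.1 kN, N_CD = 0.94 kN, N_BC = 0.94 kN, N_AB = 11.24 kN.
A_AB = 897.3 mm².
A_BC = 1090 mm².
A_CD = 295.8 mm².
A_DE = 120.8 mm².
δ_AB = 11240·348/(897.3·120000) = 0.03633 mm
δ_BC = 940·199/(1090·120000) = 0.00143 mm
δ_CD = 940·177/(295.8·120000) = 0.004687 mm
δ_DE = -8100·392/(120.8·120000) = -0.2191 mm
δ = Σδ_i = -0.1767 mm.

-0.177 mm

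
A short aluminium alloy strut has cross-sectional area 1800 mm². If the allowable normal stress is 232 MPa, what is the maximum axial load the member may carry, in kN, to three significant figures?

418 kN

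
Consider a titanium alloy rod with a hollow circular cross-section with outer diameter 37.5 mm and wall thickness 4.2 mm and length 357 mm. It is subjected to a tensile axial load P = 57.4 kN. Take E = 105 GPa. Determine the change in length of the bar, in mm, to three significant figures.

A = 439.4 mm².
δ_mech = NL/(AE) = 57400·357/(439.4·105000) = 0.4442 mm.

0.444 mm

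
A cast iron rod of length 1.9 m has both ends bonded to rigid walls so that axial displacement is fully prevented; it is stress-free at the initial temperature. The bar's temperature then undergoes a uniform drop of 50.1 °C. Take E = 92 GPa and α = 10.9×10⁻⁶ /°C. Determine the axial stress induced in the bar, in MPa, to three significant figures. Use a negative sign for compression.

50.2 MPa

Free thermal expansion αLΔT = 10.9e-6 · 1900 · -50.1 = -1.038 mm.
The walls impose strain ε = −(-1.038)/1900 = 5.4609e-04; σ = Eε = 92000 · 5.4609e-04 = 50.24 MPa.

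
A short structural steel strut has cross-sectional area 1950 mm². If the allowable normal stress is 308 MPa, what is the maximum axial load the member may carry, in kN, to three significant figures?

601 kN

P_max = σ_allow · A = 308 · 1950 = 600600 N = 600.6 kN.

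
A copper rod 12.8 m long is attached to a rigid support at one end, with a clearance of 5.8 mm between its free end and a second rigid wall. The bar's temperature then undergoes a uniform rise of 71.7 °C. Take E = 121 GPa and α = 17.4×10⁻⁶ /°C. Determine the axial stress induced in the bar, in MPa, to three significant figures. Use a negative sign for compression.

-96.1 MPa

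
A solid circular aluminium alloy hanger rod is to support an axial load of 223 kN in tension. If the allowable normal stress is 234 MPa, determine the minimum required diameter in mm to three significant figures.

Required area A ≥ P/σ_allow = 223000/234 = 953 mm².
For a solid circular section, d ≥ √(4A/π) = 34.83 mm.

34.8 mm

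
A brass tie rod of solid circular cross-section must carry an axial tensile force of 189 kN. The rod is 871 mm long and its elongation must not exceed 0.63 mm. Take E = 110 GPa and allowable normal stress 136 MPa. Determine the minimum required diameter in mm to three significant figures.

55.0 mm

Required area A ≥ P/σ_allow = 189000/136 = 1390 mm².
For a solid circular section, d ≥ √(4A/π) = 42.06 mm.
Elongation limit: A ≥ PL/(Eδ_allow) = 189000·871/(110000·0.63) = 2375 mm² ⇒ d ≥ 55 mm.
The elongation limit governs.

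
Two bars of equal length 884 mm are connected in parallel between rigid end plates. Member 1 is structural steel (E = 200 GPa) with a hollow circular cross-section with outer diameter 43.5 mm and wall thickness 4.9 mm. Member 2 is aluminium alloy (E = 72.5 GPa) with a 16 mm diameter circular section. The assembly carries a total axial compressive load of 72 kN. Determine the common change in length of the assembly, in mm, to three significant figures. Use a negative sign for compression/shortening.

-0.477 mm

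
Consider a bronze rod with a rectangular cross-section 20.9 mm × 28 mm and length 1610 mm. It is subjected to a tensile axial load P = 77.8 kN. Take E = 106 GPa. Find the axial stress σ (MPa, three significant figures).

133 MPa

A = 585.2 mm².
σ = N/A = 77800/585.2 = 132.9 MPa.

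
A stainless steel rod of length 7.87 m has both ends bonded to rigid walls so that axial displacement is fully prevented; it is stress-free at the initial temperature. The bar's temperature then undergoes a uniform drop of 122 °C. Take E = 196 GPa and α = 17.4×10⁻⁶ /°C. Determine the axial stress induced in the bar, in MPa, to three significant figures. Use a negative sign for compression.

Free thermal expansion αLΔT = 17.4e-6 · 7870 · -122 = -16.71 mm.
The walls impose strain ε = −(-16.71)/7870 = 2.1228e-03; σ = Eε = 196000 · 2.1228e-03 = 416.1 MPa.

416 MPa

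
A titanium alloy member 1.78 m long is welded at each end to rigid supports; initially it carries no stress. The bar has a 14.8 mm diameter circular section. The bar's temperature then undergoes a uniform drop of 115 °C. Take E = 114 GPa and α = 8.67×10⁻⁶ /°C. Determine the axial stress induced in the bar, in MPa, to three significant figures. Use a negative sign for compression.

114 MPa

Free thermal expansion αLΔT = 8.67e-6 · 1780 · -115 = -1.775 mm.
The walls impose strain ε = −(-1.775)/1780 = 9.9705e-04; σ = Eε = 114000 · 9.9705e-04 = 113.7 MPa.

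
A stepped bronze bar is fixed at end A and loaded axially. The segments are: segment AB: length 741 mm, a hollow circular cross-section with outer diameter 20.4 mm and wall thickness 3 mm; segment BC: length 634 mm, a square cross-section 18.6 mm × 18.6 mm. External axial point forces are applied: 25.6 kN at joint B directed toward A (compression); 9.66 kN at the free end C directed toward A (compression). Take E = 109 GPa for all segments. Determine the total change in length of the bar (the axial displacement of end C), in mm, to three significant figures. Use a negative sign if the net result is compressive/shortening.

-1.62 mm

Internal axial forces (sectioning from the free end, tension +): N_BC = -9.66 kN, N_AB = -35.26 kN.
A_AB = 164 mm².
A_BC = 346 mm².
δ_AB = -35260·741/(164·109000) = -1.462 mm
δ_BC = -9660·634/(346·109000) = -0.1624 mm
δ = Σδ_i = -1.624 mm.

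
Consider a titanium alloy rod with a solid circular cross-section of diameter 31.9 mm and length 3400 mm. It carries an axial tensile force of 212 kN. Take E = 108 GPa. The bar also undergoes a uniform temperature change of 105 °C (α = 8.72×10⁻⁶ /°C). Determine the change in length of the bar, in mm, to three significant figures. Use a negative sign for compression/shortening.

A = 799.2 mm².
δ_mech = NL/(AE) = 212000·3400/(799.2·108000) = 8.351 mm.
δ_thermal = αLΔT = 8.72e-6·3400·105 = 3.113 mm.
δ = δ_mech + δ_thermal = 11.46 mm.

11.5 mm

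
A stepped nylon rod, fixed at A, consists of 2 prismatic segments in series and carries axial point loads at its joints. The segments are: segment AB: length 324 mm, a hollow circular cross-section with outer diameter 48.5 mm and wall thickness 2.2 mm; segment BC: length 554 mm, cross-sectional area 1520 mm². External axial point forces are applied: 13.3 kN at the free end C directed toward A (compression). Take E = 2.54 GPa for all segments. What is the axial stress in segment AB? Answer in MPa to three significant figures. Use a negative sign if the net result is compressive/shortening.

-41.6 MPa

Internal axial forces (sectioning from the free end, tension +): N_BC = -13.3 kN, N_AB = -13.3 kN.
A_AB = 320 mm².
σ_AB = N_AB/A_AB = -13300/320 = -41.56 MPa.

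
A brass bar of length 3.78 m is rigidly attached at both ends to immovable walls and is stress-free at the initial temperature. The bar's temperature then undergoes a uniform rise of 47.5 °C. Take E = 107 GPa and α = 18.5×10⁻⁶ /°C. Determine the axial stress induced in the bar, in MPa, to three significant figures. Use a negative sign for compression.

Free thermal expansion αLΔT = 18.5e-6 · 3780 · 47.5 = 3.322 mm.
The walls impose strain ε = −(3.322)/3780 = -8.7875e-04; σ = Eε = 107000 · -8.7875e-04 = -94.03 MPa.

-94.0 MPa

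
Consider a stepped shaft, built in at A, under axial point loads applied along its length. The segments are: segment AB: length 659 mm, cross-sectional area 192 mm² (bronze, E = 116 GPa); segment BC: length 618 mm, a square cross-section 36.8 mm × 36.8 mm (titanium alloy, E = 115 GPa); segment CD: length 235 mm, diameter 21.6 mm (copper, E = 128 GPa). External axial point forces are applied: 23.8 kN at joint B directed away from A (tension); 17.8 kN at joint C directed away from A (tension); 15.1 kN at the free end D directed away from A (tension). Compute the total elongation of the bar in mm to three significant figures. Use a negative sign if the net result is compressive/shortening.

Internal axial forces (sectioning from the free end, tension +): N_CD = 15.1 kN, N_BC = 32.9 kN, N_AB = 56.7 kN.
A_BC = 1354 mm².
A_CD = 366.4 mm².
δ_AB = 56700·659/(192·116000) = 1.678 mm
δ_BC = 32900·618/(1354·115000) = 0.1306 mm
δ_CD = 15100·235/(366.4·128000) = 0.07565 mm
δ = Σδ_i = 1.884 mm.

1.88 mm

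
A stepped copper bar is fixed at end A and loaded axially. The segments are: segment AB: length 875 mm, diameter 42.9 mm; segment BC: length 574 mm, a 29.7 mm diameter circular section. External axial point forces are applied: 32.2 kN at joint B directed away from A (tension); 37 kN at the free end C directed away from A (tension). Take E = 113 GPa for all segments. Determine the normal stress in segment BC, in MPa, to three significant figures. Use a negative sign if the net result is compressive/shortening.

Internal axial forces (sectioning from the free end, tension +): N_BC = 37 kN, N_AB = 69.2 kN.
A_BC = 692.8 mm².
σ_BC = N_BC/A_BC = 37000/692.8 = 53.41 MPa.

53.4 MPa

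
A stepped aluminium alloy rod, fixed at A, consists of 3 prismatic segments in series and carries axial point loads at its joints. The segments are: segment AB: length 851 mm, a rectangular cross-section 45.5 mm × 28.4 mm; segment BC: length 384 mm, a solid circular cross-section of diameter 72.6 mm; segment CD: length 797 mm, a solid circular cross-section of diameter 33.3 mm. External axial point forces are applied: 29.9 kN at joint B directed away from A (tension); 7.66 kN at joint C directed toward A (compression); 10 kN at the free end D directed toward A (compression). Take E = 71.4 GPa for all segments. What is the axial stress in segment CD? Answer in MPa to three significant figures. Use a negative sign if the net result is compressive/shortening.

-11.5 MPa

Internal axial forces (sectioning from the free end, tension +): N_CD = -10 kN, N_BC = -17.66 kN, N_AB = 12.24 kN.
A_CD = 870.9 mm².
σ_CD = N_CD/A_CD = -10000/870.9 = -11.48 MPa.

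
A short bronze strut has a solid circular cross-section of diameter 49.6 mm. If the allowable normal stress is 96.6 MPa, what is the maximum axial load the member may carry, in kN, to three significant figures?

187 kN

A = 1932 mm².
P_max = σ_allow · A = 96.6 · 1932 = 186700 N = 186.7 kN.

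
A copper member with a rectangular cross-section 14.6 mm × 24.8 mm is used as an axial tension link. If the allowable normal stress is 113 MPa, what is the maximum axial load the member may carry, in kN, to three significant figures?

40.9 kN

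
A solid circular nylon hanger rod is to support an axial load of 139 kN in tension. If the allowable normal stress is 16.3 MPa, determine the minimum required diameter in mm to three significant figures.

104 mm

Required area A ≥ P/σ_allow = 139000/16.3 = 8528 mm².
For a solid circular section, d ≥ √(4A/π) = 104.2 mm.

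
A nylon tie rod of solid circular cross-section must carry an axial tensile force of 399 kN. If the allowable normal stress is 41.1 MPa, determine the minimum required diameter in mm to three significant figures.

111 mm

Required area A ≥ P/σ_allow = 399000/41.1 = 9708 mm².
For a solid circular section, d ≥ √(4A/π) = 111.2 mm.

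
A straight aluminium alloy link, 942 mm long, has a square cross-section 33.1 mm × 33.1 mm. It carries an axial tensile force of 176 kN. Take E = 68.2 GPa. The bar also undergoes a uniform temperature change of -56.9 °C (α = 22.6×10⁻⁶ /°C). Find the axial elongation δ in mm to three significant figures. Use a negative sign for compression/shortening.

A = 1096 mm².
δ_mech = NL/(AE) = 176000·942/(1096·68200) = 2.219 mm.
δ_thermal = αLΔT = 22.6e-6·942·-56.9 = -1.211 mm.
δ = δ_mech + δ_thermal = 1.007 mm.

1.01 mm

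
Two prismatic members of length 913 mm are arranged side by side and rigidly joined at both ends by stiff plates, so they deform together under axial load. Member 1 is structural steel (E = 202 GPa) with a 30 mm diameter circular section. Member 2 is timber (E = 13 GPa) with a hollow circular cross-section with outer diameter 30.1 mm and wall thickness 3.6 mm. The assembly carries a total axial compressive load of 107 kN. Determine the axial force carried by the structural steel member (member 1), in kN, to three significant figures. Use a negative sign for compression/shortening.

A_1 = 706.9 mm².
A_2 = 299.7 mm².
Equal strain + equilibrium ⇒ each member carries load in proportion to AE: A₁E₁ = 142800000 N, A₂E₂ = 3896000 N, ΣAE = 146700000 N.
F₁ = P·A₁E₁/ΣAE = -107000·142800000/146700000 = -104200 N.

-104 kN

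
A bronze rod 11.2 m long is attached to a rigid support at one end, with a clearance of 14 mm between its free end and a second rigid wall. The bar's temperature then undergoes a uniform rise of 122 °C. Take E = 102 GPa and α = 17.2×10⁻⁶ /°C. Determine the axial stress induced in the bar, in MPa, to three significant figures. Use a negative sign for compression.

Free thermal expansion αLΔT = 17.2e-6 · 11200 · 122 = 23.5 mm.
The walls engage after the gap closes; constrained expansion = 23.5 − 14 = 9.502 mm.
The walls impose strain ε = −(9.502)/11200 = -8.4840e-04; σ = Eε = 102000 · -8.4840e-04 = -86.54 MPa.

-86.5 MPa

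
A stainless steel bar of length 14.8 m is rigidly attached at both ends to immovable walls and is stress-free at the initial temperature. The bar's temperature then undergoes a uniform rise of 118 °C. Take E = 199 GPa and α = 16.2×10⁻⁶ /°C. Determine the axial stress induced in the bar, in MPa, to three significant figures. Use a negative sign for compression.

-380 MPa

Free thermal expansion αLΔT = 16.2e-6 · 14800 · 118 = 28.29 mm.
The walls impose strain ε = −(28.29)/14800 = -1.9116e-03; σ = Eε = 199000 · -1.9116e-03 = -380.4 MPa.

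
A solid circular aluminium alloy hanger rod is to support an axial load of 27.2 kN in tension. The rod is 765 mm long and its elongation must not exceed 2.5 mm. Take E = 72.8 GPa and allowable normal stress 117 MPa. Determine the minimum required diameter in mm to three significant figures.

17.2 mm

Required area A ≥ P/σ_allow = 27200/117 = 232.5 mm².
For a solid circular section, d ≥ √(4A/π) = 17.2 mm.
Elongation limit: A ≥ PL/(Eδ_allow) = 27200·765/(72800·2.5) = 114.3 mm² ⇒ d ≥ 12.07 mm.
The stress limit governs.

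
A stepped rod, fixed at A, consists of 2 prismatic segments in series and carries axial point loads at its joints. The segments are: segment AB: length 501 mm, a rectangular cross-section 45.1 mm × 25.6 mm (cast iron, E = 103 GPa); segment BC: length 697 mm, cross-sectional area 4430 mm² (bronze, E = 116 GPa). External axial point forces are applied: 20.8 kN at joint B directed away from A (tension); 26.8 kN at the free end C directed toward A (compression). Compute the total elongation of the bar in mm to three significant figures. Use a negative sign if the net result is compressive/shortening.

Internal axial forces (sectioning from the free end, tension +): N_BC = -26.8 kN, N_AB = -6 kN.
A_AB = 1155 mm².
δ_AB = -6000·501/(1155·103000) = -0.02528 mm
δ_BC = -26800·697/(4430·116000) = -0.03635 mm
δ = Σδ_i = -0.06163 mm.

-0.0616 mm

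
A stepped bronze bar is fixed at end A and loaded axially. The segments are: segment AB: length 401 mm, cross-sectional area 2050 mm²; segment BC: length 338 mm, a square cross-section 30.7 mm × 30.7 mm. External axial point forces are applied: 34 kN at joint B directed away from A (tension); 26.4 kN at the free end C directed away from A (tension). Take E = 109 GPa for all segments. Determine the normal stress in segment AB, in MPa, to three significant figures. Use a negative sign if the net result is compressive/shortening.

29.5 MPa

Internal axial forces (sectioning from the free end, tension +): N_BC = 26.4 kN, N_AB = 60.4 kN.
σ_AB = N_AB/A_AB = 60400/2050 = 29.46 MPa.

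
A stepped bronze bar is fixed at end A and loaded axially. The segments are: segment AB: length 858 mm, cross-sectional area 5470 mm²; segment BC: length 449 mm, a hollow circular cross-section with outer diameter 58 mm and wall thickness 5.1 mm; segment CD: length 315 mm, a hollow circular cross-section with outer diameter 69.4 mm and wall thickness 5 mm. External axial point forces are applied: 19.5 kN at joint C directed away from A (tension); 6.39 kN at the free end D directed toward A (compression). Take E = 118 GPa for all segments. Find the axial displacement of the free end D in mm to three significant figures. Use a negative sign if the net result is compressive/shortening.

0.0594 mm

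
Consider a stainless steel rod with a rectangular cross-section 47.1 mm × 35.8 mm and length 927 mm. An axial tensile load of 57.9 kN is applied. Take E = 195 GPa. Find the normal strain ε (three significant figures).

A = 1686 mm².
σ = N/A = 34.34 MPa; ε = σ/E = 34.34/195000 = 1.761e-04.

1.76e-04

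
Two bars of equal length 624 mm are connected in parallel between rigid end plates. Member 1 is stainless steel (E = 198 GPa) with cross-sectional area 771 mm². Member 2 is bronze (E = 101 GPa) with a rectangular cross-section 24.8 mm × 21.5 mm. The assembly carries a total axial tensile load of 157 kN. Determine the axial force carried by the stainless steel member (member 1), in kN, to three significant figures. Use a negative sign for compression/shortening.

A_2 = 533.2 mm².
Equal strain + equilibrium ⇒ each member carries load in proportion to AE: A₁E₁ = 152700000 N, A₂E₂ = 53850000 N, ΣAE = 206500000 N.
F₁ = P·A₁E₁/ΣAE = 157000·152700000/206500000 = 116100 N.

116 kN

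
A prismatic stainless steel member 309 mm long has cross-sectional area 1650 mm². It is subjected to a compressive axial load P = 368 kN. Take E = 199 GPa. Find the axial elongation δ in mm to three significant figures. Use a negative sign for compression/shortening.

-0.346 mm

δ_mech = NL/(AE) = -368000·309/(1650·199000) = -0.3463 mm.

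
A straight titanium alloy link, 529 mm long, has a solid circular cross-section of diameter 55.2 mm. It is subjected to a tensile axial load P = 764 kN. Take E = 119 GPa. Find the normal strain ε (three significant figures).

A = 2393 mm².
σ = N/A = 319.2 MPa; ε = σ/E = 319.2/119000 = 2.683e-03.

0.00268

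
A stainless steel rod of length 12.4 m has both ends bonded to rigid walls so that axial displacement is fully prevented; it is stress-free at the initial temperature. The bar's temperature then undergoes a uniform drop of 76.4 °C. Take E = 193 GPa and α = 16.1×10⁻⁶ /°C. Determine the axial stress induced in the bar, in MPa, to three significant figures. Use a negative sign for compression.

237 MPa

Free thermal expansion αLΔT = 16.1e-6 · 12400 · -76.4 = -15.25 mm.
The walls impose strain ε = −(-15.25)/12400 = 1.2300e-03; σ = Eε = 193000 · 1.2300e-03 = 237.4 MPa.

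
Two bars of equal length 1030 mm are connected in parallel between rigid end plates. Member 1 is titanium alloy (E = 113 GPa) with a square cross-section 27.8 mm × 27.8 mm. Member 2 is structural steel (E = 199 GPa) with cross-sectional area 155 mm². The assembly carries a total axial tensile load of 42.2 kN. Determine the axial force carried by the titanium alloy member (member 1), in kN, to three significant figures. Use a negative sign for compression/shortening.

31.2 kN

A_1 = 772.8 mm².
Equal strain + equilibrium ⇒ each member carries load in proportion to AE: A₁E₁ = 87330000 N, A₂E₂ = 30840000 N, ΣAE = 118200000 N.
F₁ = P·A₁E₁/ΣAE = 42200·87330000/118200000 = 31190 N.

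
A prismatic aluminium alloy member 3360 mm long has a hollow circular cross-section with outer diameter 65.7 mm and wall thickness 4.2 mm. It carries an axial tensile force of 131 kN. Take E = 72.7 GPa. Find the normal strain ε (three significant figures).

0.00222

A = 811.5 mm².
σ = N/A = 161.4 MPa; ε = σ/E = 161.4/72700 = 2.221e-03.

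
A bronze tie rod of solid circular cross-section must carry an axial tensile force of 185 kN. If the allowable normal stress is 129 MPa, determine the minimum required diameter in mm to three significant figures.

42.7 mm

Required area A ≥ P/σ_allow = 185000/129 = 1434 mm².
For a solid circular section, d ≥ √(4A/π) = 42.73 mm.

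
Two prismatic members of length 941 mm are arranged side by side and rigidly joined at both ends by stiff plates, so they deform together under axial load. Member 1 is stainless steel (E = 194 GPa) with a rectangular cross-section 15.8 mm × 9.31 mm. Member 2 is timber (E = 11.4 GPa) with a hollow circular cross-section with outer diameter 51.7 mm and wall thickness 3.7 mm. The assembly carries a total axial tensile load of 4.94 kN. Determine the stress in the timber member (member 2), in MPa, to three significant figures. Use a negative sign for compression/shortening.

1.61 MPa

A_1 = 147.1 mm².
A_2 = 557.9 mm².
Equal strain + equilibrium ⇒ each member carries load in proportion to AE: A₁E₁ = 28540000 N, A₂E₂ = 6361000 N, ΣAE = 34900000 N.
σ₂ = P·E₂/ΣAE = 4940·11400/34900000 = 1.614 MPa.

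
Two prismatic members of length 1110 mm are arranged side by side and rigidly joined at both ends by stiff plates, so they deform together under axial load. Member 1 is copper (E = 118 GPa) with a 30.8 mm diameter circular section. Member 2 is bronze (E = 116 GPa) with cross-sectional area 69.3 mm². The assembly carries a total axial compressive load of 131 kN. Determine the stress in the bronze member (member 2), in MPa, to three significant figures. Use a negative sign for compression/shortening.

-158 MPa

A_1 = 745.1 mm².
Equal strain + equilibrium ⇒ each member carries load in proportion to AE: A₁E₁ = 87920000 N, A₂E₂ = 8039000 N, ΣAE = 95960000 N.
σ₂ = P·E₂/ΣAE = -131000·116000/95960000 = -158.4 MPa.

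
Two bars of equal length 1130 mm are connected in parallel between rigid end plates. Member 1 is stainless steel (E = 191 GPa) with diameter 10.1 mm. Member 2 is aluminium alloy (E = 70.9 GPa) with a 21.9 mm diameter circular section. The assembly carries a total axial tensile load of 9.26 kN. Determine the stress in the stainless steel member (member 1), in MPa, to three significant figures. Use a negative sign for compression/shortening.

A_1 = 80.12 mm².
A_2 = 376.7 mm².
Equal strain + equilibrium ⇒ each member carries load in proportion to AE: A₁E₁ = 15300000 N, A₂E₂ = 26710000 N, ΣAE = 42010000 N.
σ₁ = P·E₁/ΣAE = 9260·191000/42010000 = 42.1 MPa.

42.1 MPa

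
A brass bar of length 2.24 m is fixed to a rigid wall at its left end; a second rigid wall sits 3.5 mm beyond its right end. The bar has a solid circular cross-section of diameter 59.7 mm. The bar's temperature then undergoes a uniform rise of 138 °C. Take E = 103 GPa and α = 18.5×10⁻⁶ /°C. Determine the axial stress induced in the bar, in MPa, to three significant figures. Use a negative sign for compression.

-102 MPa

Free thermal expansion αLΔT = 18.5e-6 · 2240 · 138 = 5.719 mm.
The walls engage after the gap closes; constrained expansion = 5.719 − 3.5 = 2.219 mm.
The walls impose strain ε = −(2.219)/2240 = -9.9050e-04; σ = Eε = 103000 · -9.9050e-04 = -102 MPa.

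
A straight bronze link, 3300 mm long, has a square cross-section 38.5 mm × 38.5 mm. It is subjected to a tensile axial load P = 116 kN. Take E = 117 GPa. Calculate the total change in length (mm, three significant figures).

A = 1482 mm².
δ_mech = NL/(AE) = 116000·3300/(1482·117000) = 2.207 mm.

2.21 mm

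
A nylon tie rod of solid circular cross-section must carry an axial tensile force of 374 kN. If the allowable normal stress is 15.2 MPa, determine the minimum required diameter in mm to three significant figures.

Required area A ≥ P/σ_allow = 374000/15.2 = 24610 mm².
For a solid circular section, d ≥ √(4A/π) = 177 mm.

177 mm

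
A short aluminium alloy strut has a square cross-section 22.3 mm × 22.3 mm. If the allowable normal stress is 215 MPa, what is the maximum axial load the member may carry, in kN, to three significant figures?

107 kN

A = 497.3 mm².
P_max = σ_allow · A = 215 · 497.3 = 106900 N = 106.9 kN.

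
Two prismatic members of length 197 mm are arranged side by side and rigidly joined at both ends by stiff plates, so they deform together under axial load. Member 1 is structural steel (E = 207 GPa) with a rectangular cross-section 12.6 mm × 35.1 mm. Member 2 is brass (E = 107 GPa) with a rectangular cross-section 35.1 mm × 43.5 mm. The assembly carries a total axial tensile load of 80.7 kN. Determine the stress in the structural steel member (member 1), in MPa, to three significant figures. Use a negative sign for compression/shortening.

65.5 MPa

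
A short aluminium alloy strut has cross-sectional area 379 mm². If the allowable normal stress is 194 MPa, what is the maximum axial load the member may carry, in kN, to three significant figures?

P_max = σ_allow · A = 194 · 379 = 73530 N = 73.53 kN.

73.5 kN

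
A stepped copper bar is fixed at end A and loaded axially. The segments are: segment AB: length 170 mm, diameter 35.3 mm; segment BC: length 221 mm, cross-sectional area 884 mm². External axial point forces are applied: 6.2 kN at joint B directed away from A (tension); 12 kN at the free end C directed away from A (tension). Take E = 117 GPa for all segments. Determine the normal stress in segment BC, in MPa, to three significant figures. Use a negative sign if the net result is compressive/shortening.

Internal axial forces (sectioning from the free end, tension +): N_BC = 12 kN, N_AB = 18.2 kN.
σ_BC = N_BC/A_BC = 12000/884 = 13.57 MPa.

13.6 MPa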